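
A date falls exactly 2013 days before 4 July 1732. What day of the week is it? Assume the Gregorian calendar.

Monday

First find the weekday of Jul 4, 1732. Doomsday rule: the anchor day for the 1700s is Sunday. For year 32: 32÷12 = 2 r 8, and 8÷4 = 2, so 2+8+2 = 12.
Sunday + 12 ≡ Friday — that's 1732's doomsday.
In July the doomsday date is Jul 11.
Jul 4 is 7 days before Jul 11; 7 mod 7 = 0, so Friday − 0 = Friday.
2013 mod 7 = 4, so 2013 days before a Friday is Friday − 4 = Monday.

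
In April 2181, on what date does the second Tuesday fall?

April 10, 2181

April 1, 2181 is a Sunday.
The first Tuesday is therefore April 3 (2 days later).
The second Tuesday is 3 + 1×7 = April 10.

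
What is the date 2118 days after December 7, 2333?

September 25, 2339

+365 (one year) → Dec 7, 2334 (1753 left).
+365 (one year) → Dec 7, 2335 (1388 left).
+366 (one year; includes Feb 29, 2336) → Dec 7, 2336 (1022 left).
+365 (one year) → Dec 7, 2337 (657 left).
+365 (one year) → Dec 7, 2338 (292 left).
Dec has 31 days: +25 → Jan 1, 2339 (267 left).
Jan has 31 days: +31 → Feb 1, 2339 (236 left).
Feb has 28 days: +28 → Mar 1, 2339 (208 left).
Mar has 31 days: +31 → Apr 1, 2339 (177 left).
Apr has 30 days: +30 → May 1, 2339 (147 left).
May has 31 days: +31 → Jun 1, 2339 (116 left).
Jun has 30 days: +30 → Jul 1, 2339 (86 left).
Jul has 31 days: +31 → Aug 1, 2339 (55 left).
Aug has 31 days: +31 → Sep 1, 2339 (24 left).
+24 → Sep 25, 2339.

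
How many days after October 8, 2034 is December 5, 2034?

58

Oct 8, 2034 → Nov 8, 2034: 31 days (October has 31).
Nov 8, 2034 → Dec 5, 2034: 27 days.
Total: 58 days.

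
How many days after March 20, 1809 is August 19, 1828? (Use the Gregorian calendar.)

Mar 20, 1809 → Mar 20, 1810: 365 days.
Mar 20, 1810 → Mar 20, 1811: 365 days.
Mar 20, 1811 → Mar 20, 1812: 366 days (Feb 29, 1812 is in that span).
Mar 20, 1812 → Mar 20, 1813: 365 days.
Mar 20, 1813 → Mar 20, 1814: 365 days.
Mar 20, 1814 → Mar 20, 1815: 365 days.
Mar 20, 1815 → Mar 20, 1816: 366 days (Feb 29, 1816 is in that span).
Mar 20, 1816 → Mar 20, 1817: 365 days.
Mar 20, 1817 → Mar 20, 1818: 365 days.
Mar 20, 1818 → Mar 20, 1819: 365 days.
Mar 20, 1819 → Mar 20, 1820: 366 days (Feb 29, 1820 is in that span).
Mar 20, 1820 → Mar 20, 1821: 365 days.
Mar 20, 1821 → Mar 20, 1822: 365 days.
Mar 20, 1822 → Mar 20, 1823: 365 days.
Mar 20, 1823 → Mar 20, 1824: 366 days (Feb 29, 1824 is in that span).
Mar 20, 1824 → Mar 20, 1825: 365 days.
Mar 20, 1825 → Mar 20, 1826: 365 days.
Mar 20, 1826 → Mar 20, 1827: 365 days.
Mar 20, 1827 → Mar 20, 1828: 366 days (Feb 29, 1828 is in that span).
Mar 20, 1828 → Apr 20, 1828: 31 days (March has 31).
Apr 20, 1828 → May 20, 1828: 30 days (April has 30).
May 20, 1828 → Jun 20, 1828: 31 days (May has 31).
Jun 20, 1828 → Jul 20, 1828: 30 days (June has 30).
Jul 20, 1828 → Aug 19, 1828: 30 days.
Total: 7092 days.

7092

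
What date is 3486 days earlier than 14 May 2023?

−365 (one year) → May 14, 2022 (3121 left).
−365 (one year) → May 14, 2021 (2756 left).
−365 (one year) → May 14, 2020 (2391 left).
−366 (one year; includes Feb 29, 2020) → May 14, 2019 (2025 left).
−365 (one year) → May 14, 2018 (1660 left).
−365 (one year) → May 14, 2017 (1295 left).
−365 (one year) → May 14, 2016 (930 left).
−366 (one year; includes Feb 29, 2016) → May 14, 2015 (564 left).
−365 (one year) → May 14, 2014 (199 left).
−14 → Apr 30, 2014 (end of Apr, 30 days; 185 left).
−30 → Mar 31, 2014 (end of Mar, 31 days; 155 left).
−31 → Feb 28, 2014 (end of Feb, 28 days; 124 left).
−28 → Jan 31, 2014 (end of Jan, 31 days; 96 left).
−31 → Dec 31, 2013 (end of Dec, 31 days; 65 left).
−31 → Nov 30, 2013 (end of Nov, 30 days; 34 left).
−30 → Oct 31, 2013 (end of Oct, 31 days; 4 left).
−4 → Oct 27, 2013.

October 27, 2013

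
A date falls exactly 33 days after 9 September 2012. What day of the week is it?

Sep 9, 2012 is a Sunday.
33 mod 7 = 5, so 33 days after a Sunday is Sunday + 5 = Friday.

Friday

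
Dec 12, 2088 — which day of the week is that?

January 1, 2088 is a Thursday.
Jan 1, 2088 → Feb 1, 2088: 31 days (January has 31).
Feb 1, 2088 → Mar 1, 2088: 29 days (February has 29).
Mar 1, 2088 → Apr 1, 2088: 31 days (March has 31).
Apr 1, 2088 → May 1, 2088: 30 days (April has 30).
May 1, 2088 → Jun 1, 2088: 31 days (May has 31).
Jun 1, 2088 → Jul 1, 2088: 30 days (June has 30).
Jul 1, 2088 → Aug 1, 2088: 31 days (July has 31).
Aug 1, 2088 → Sep 1, 2088: 31 days (August has 31).
Sep 1, 2088 → Oct 1, 2088: 30 days (September has 30).
Oct 1, 2088 → Nov 1, 2088: 31 days (October has 31).
Nov 1, 2088 → Dec 1, 2088: 30 days (November has 30).
Dec 1, 2088 → Dec 12, 2088: 11 days.
Total: 346 days.
346 mod 7 = 3, so Thursday + 3 = Sunday.

Sunday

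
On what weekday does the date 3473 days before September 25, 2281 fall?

Saturday

Sep 25, 2281 is a Sunday.
3473 mod 7 = 1, so 3473 days before a Sunday is Sunday − 1 = Saturday.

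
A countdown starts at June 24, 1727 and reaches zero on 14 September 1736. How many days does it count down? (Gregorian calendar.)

Jun 24, 1727 → Jun 24, 1728: 366 days (Feb 29, 1728 is in that span).
Jun 24, 1728 → Jun 24, 1729: 365 days.
Jun 24, 1729 → Jun 24, 1730: 365 days.
Jun 24, 1730 → Jun 24, 1731: 365 days.
Jun 24, 1731 → Jun 24, 1732: 366 days (Feb 29, 1732 is in that span).
Jun 24, 1732 → Jun 24, 1733: 365 days.
Jun 24, 1733 → Jun 24, 1734: 365 days.
Jun 24, 1734 → Jun 24, 1735: 365 days.
Jun 24, 1735 → Jun 24, 1736: 366 days (Feb 29, 1736 is in that span).
Jun 24, 1736 → Jul 24, 1736: 30 days (June has 30).
Jul 24, 1736 → Aug 24, 1736: 31 days (July has 31).
Aug 24, 1736 → Sep 14, 1736: 21 days.
Total: 3370 days.

3370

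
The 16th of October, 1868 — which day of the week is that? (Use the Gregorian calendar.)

Doomsday rule: the anchor day for the 1800s is Friday. For year 68: 68÷12 = 5 r 8, and 8÷4 = 2, so 5+8+2 = 15.
Friday + 15 ≡ Saturday — that's 1868's doomsday.
In October the doomsday date is Oct 10.
Oct 16 is 6 days after Oct 10; 6 mod 7 = 6, so Saturday + 6 = Friday.

Friday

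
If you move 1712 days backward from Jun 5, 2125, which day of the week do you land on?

Friday

Jun 5, 2125 is a Tuesday.
1712 mod 7 = 4, so 1712 days before a Tuesday is Tuesday − 4 = Friday.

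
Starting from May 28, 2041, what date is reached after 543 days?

November 22, 2042

+365 (one year) → May 28, 2042 (178 left).
May has 31 days: +4 → Jun 1, 2042 (174 left).
Jun has 30 days: +30 → Jul 1, 2042 (144 left).
Jul has 31 days: +31 → Aug 1, 2042 (113 left).
Aug has 31 days: +31 → Sep 1, 2042 (82 left).
Sep has 30 days: +30 → Oct 1, 2042 (52 left).
Oct has 31 days: +31 → Nov 1, 2042 (21 left).
+21 → Nov 22, 2042.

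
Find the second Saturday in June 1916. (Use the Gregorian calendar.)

June 10, 1916

June 1, 1916 is a Thursday.
The first Saturday is therefore June 3 (2 days later).
The second Saturday is 3 + 1×7 = June 10.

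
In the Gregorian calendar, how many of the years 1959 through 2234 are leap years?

Multiples of 4 in [1959,2234]: 69.
Of those, multiples of 100: 3 (not leap unless ÷400).
Multiples of 400: 1.
Leap years = 69 − 3 + 1 = 67.

67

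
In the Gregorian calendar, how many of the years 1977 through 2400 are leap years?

103

Multiples of 4 in [1977,2400]: 106.
Of those, multiples of 100: 5 (not leap unless ÷400).
Multiples of 400: 2.
Leap years = 106 − 5 + 2 = 103.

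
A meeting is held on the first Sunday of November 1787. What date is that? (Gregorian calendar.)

November 1, 1787 is a Thursday.
The first Sunday is therefore November 4 (3 days later).

November 4, 1787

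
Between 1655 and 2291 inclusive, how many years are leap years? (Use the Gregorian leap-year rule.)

154

Multiples of 4 in [1655,2291]: 159.
Of those, multiples of 100: 6 (not leap unless ÷400).
Multiples of 400: 1.
Leap years = 159 − 6 + 1 = 154.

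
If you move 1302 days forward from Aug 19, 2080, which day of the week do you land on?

Monday

Aug 19, 2080 is a Monday.
1302 mod 7 = 0, so 1302 days after a Monday is Monday + 0 = Monday.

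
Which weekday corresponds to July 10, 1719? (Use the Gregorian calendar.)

Doomsday rule: the anchor day for the 1700s is Sunday. For year 19: 19÷12 = 1 r 7, and 7÷4 = 1, so 1+7+1 = 9.
Sunday + 9 ≡ Tuesday — that's 1719's doomsday.
In July the doomsday date is Jul 11.
Jul 10 is 1 day before Jul 11; 1 mod 7 = 1, so Tuesday − 1 = Monday.

Monday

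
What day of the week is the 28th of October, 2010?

Doomsday rule: the anchor day for the 2000s is Tuesday. For year 10: 10÷12 = 0 r 10, and 10÷4 = 2, so 0+10+2 = 12.
Tuesday + 12 ≡ Sunday — that's 2010's doomsday.
In October the doomsday date is Oct 10.
Oct 28 is 18 days after Oct 10; 18 mod 7 = 4, so Sunday + 4 = Thursday.

Thursday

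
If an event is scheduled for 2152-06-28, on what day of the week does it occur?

Doomsday rule: the anchor day for the 2100s is Sunday. For year 52: 52÷12 = 4 r 4, and 4÷4 = 1, so 4+4+1 = 9.
Sunday + 9 ≡ Tuesday — that's 2152's doomsday.
In June the doomsday date is Jun 6.
Jun 28 is 22 days after Jun 6; 22 mod 7 = 1, so Tuesday + 1 = Wednesday.

Wednesday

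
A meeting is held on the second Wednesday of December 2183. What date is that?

December 10, 2183

December 1, 2183 is a Monday.
The first Wednesday is therefore December 3 (2 days later).
The second Wednesday is 3 + 1×7 = December 10.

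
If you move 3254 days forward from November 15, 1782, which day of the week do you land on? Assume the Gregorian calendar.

Thursday

Nov 15, 1782 is a Friday.
3254 mod 7 = 6, so 3254 days after a Friday is Friday + 6 = Thursday.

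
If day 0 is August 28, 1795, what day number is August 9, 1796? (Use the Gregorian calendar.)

Aug 28, 1795 → Sep 28, 1795: 31 days (August has 31).
Sep 28, 1795 → Oct 28, 1795: 30 days (September has 30).
Oct 28, 1795 → Nov 28, 1795: 31 days (October has 31).
Nov 28, 1795 → Dec 28, 1795: 30 days (November has 30).
Dec 28, 1795 → Jan 28, 1796: 31 days (December has 31).
Jan 28, 1796 → Feb 28, 1796: 31 days (January has 31).
Feb 28, 1796 → Mar 28, 1796: 29 days (February has 29).
Mar 28, 1796 → Apr 28, 1796: 31 days (March has 31).
Apr 28, 1796 → May 28, 1796: 30 days (April has 30).
May 28, 1796 → Jun 28, 1796: 31 days (May has 31).
Jun 28, 1796 → Jul 28, 1796: 30 days (June has 30).
Jul 28, 1796 → Aug 9, 1796: 12 days.
Total: 347 days.

347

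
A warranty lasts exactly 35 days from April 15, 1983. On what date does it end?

May 20, 1983

Apr has 30 days: +16 → May 1, 1983 (19 left).
+19 → May 20, 1983.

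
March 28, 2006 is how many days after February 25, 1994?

Feb 25, 1994 → Feb 25, 1995: 365 days.
Feb 25, 1995 → Feb 25, 1996: 365 days.
Feb 25, 1996 → Feb 25, 1997: 366 days (Feb 29, 1996 is in that span).
Feb 25, 1997 → Feb 25, 1998: 365 days.
Feb 25, 1998 → Feb 25, 1999: 365 days.
Feb 25, 1999 → Feb 25, 2000: 365 days.
Feb 25, 2000 → Feb 25, 2001: 366 days (Feb 29, 2000 is in that span).
Feb 25, 2001 → Feb 25, 2002: 365 days.
Feb 25, 2002 → Feb 25, 2003: 365 days.
Feb 25, 2003 → Feb 25, 2004: 365 days.
Feb 25, 2004 → Feb 25, 2005: 366 days (Feb 29, 2004 is in that span).
Feb 25, 2005 → Mar 25, 2005: 28 days (February has 28).
Mar 25, 2005 → Apr 25, 2005: 31 days (March has 31).
Apr 25, 2005 → May 25, 2005: 30 days (April has 30).
May 25, 2005 → Jun 25, 2005: 31 days (May has 31).
Jun 25, 2005 → Jul 25, 2005: 30 days (June has 30).
Jul 25, 2005 → Aug 25, 2005: 31 days (July has 31).
Aug 25, 2005 → Sep 25, 2005: 31 days (August has 31).
Sep 25, 2005 → Oct 25, 2005: 30 days (September has 30).
Oct 25, 2005 → Nov 25, 2005: 31 days (October has 31).
Nov 25, 2005 → Dec 25, 2005: 30 days (November has 30).
Dec 25, 2005 → Jan 25, 2006: 31 days (December has 31).
Jan 25, 2006 → Feb 25, 2006: 31 days (January has 31).
Feb 25, 2006 → Mar 25, 2006: 28 days (February has 28).
Mar 25, 2006 → Mar 28, 2006: 3 days.
Total: 4414 days.

4414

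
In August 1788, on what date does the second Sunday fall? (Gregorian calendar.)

August 10, 1788

August 1, 1788 is a Friday.
The first Sunday is therefore August 3 (2 days later).
The second Sunday is 3 + 1×7 = August 10.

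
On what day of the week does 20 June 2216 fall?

January 1, 2216 is a Monday.
Jan 1, 2216 → Feb 1, 2216: 31 days (January has 31).
Feb 1, 2216 → Mar 1, 2216: 29 days (February has 29).
Mar 1, 2216 → Apr 1, 2216: 31 days (March has 31).
Apr 1, 2216 → May 1, 2216: 30 days (April has 30).
May 1, 2216 → Jun 1, 2216: 31 days (May has 31).
Jun 1, 2216 → Jun 20, 2216: 19 days.
Total: 171 days.
171 mod 7 = 3, so Monday + 3 = Thursday.

Thursday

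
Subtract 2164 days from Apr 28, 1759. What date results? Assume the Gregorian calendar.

−365 (one year) → Apr 28, 1758 (1799 left).
−365 (one year) → Apr 28, 1757 (1434 left).
−365 (one year) → Apr 28, 1756 (1069 left).
−366 (one year; includes Feb 29, 1756) → Apr 28, 1755 (703 left).
−365 (one year) → Apr 28, 1754 (338 left).
−28 → Mar 31, 1754 (end of Mar, 31 days; 310 left).
−31 → Feb 28, 1754 (end of Feb, 28 days; 279 left).
−28 → Jan 31, 1754 (end of Jan, 31 days; 251 left).
−31 → Dec 31, 1753 (end of Dec, 31 days; 220 left).
−31 → Nov 30, 1753 (end of Nov, 30 days; 189 left).
−30 → Oct 31, 1753 (end of Oct, 31 days; 159 left).
−31 → Sep 30, 1753 (end of Sep, 30 days; 128 left).
−30 → Aug 31, 1753 (end of Aug, 31 days; 98 left).
−31 → Jul 31, 1753 (end of Jul, 31 days; 67 left).
−31 → Jun 30, 1753 (end of Jun, 30 days; 36 left).
−30 → May 31, 1753 (end of May, 31 days; 6 left).
−6 → May 25, 1753.

May 25, 1753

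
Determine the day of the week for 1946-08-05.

January 1, 1946 is a Tuesday.
Jan 1, 1946 → Feb 1, 1946: 31 days (January has 31).
Feb 1, 1946 → Mar 1, 1946: 28 days (February has 28).
Mar 1, 1946 → Apr 1, 1946: 31 days (March has 31).
Apr 1, 1946 → May 1, 1946: 30 days (April has 30).
May 1, 1946 → Jun 1, 1946: 31 days (May has 31).
Jun 1, 1946 → Jul 1, 1946: 30 days (June has 30).
Jul 1, 1946 → Aug 1, 1946: 31 days (July has 31).
Aug 1, 1946 → Aug 5, 1946: 4 days.
Total: 216 days.
216 mod 7 = 6, so Tuesday + 6 = Monday.

Monday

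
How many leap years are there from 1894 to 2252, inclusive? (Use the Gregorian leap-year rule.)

87

Multiples of 4 in [1894,2252]: 90.
Of those, multiples of 100: 4 (not leap unless ÷400).
Multiples of 400: 1.
Leap years = 90 − 4 + 1 = 87.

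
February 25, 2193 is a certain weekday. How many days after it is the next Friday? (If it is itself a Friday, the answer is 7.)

Feb 25, 2193 is a Monday.
From Monday to the next Friday is 4 days.

4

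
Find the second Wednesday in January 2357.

January 1, 2357 is a Tuesday.
The first Wednesday is therefore January 2 (1 days later).
The second Wednesday is 2 + 1×7 = January 9.

January 9, 2357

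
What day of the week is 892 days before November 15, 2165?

First find the weekday of Nov 15, 2165. Doomsday rule: the anchor day for the 2100s is Sunday. For year 65: 65÷12 = 5 r 5, and 5÷4 = 1, so 5+5+1 = 11.
Sunday + 11 ≡ Thursday — that's 2165's doomsday.
In November the doomsday date is Nov 7.
Nov 15 is 8 days after Nov 7; 8 mod 7 = 1, so Thursday + 1 = Friday.
892 mod 7 = 3, so 892 days before a Friday is Friday − 3 = Tuesday.

Tuesday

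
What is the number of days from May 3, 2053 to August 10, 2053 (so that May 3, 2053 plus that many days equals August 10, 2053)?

99

May 3, 2053 → Jun 3, 2053: 31 days (May has 31).
Jun 3, 2053 → Jul 3, 2053: 30 days (June has 30).
Jul 3, 2053 → Aug 3, 2053: 31 days (July has 31).
Aug 3, 2053 → Aug 10, 2053: 7 days.
Total: 99 days.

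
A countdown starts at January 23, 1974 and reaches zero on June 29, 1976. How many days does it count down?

Jan 23, 1974 → Jan 23, 1975: 365 days.
Jan 23, 1975 → Jan 23, 1976: 365 days.
Jan 23, 1976 → Feb 23, 1976: 31 days (January has 31).
Feb 23, 1976 → Mar 23, 1976: 29 days (February has 29).
Mar 23, 1976 → Apr 23, 1976: 31 days (March has 31).
Apr 23, 1976 → May 23, 1976: 30 days (April has 30).
May 23, 1976 → Jun 23, 1976: 31 days (May has 31).
Jun 23, 1976 → Jun 29, 1976: 6 days.
Total: 888 days.

888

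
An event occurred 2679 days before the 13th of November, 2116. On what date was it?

−366 (one year; includes Feb 29, 2116) → Nov 13, 2115 (2313 left).
−365 (one year) → Nov 13, 2114 (1948 left).
−365 (one year) → Nov 13, 2113 (1583 left).
−365 (one year) → Nov 13, 2112 (1218 left).
−366 (one year; includes Feb 29, 2112) → Nov 13, 2111 (852 left).
−365 (one year) → Nov 13, 2110 (487 left).
−365 (one year) → Nov 13, 2109 (122 left).
−13 → Oct 31, 2109 (end of Oct, 31 days; 109 left).
−31 → Sep 30, 2109 (end of Sep, 30 days; 78 left).
−30 → Aug 31, 2109 (end of Aug, 31 days; 48 left).
−31 → Jul 31, 2109 (end of Jul, 31 days; 17 left).
−17 → Jul 14, 2109.

July 14, 2109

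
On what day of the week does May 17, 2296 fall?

Doomsday rule: the anchor day for the 2200s is Friday. For year 96: 96÷12 = 8 r 0, and 0÷4 = 0, so 8+0+0 = 8.
Friday + 8 ≡ Saturday — that's 2296's doomsday.
In May the doomsday date is May 9.
May 17 is 8 days after May 9; 8 mod 7 = 1, so Saturday + 1 = Sunday.

Sunday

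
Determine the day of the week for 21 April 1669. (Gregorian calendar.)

Sunday

Doomsday rule: the anchor day for the 1600s is Tuesday. For year 69: 69÷12 = 5 r 9, and 9÷4 = 2, so 5+9+2 = 16.
Tuesday + 16 ≡ Thursday — that's 1669's doomsday.
In April the doomsday date is Apr 4.
Apr 21 is 17 days after Apr 4; 17 mod 7 = 3, so Thursday + 3 = Sunday.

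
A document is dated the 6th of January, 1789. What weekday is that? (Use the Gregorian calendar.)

Doomsday rule: the anchor day for the 1700s is Sunday. For year 89: 89÷12 = 7 r 5, and 5÷4 = 1, so 7+5+1 = 13.
Sunday + 13 ≡ Saturday — that's 1789's doomsday.
In January the doomsday date is Jan 3 (1789 is not a leap year).
Jan 6 is 3 days after Jan 3; 3 mod 7 = 3, so Saturday + 3 = Tuesday.

Tuesday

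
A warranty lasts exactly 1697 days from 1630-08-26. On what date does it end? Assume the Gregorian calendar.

April 19, 1635

+365 (one year) → Aug 26, 1631 (1332 left).
+366 (one year; includes Feb 29, 1632) → Aug 26, 1632 (966 left).
+365 (one year) → Aug 26, 1633 (601 left).
+365 (one year) → Aug 26, 1634 (236 left).
Aug has 31 days: +6 → Sep 1, 1634 (230 left).
Sep has 30 days: +30 → Oct 1, 1634 (200 left).
Oct has 31 days: +31 → Nov 1, 1634 (169 left).
Nov has 30 days: +30 → Dec 1, 1634 (139 left).
Dec has 31 days: +31 → Jan 1, 1635 (108 left).
Jan has 31 days: +31 → Feb 1, 1635 (77 left).
Feb has 28 days: +28 → Mar 1, 1635 (49 left).
Mar has 31 days: +31 → Apr 1, 1635 (18 left).
+18 → Apr 19, 1635.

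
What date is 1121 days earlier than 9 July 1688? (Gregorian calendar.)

−366 (one year; includes Feb 29, 1688) → Jul 9, 1687 (755 left).
−365 (one year) → Jul 9, 1686 (390 left).
−9 → Jun 30, 1686 (end of Jun, 30 days; 381 left).
−30 → May 31, 1686 (end of May, 31 days; 351 left).
−31 → Apr 30, 1686 (end of Apr, 30 days; 320 left).
−30 → Mar 31, 1686 (end of Mar, 31 days; 290 left).
−31 → Feb 28, 1686 (end of Feb, 28 days; 259 left).
−28 → Jan 31, 1686 (end of Jan, 31 days; 231 left).
−31 → Dec 31, 1685 (end of Dec, 31 days; 200 left).
−31 → Nov 30, 1685 (end of Nov, 30 days; 169 left).
−30 → Oct 31, 1685 (end of Oct, 31 days; 139 left).
−31 → Sep 30, 1685 (end of Sep, 30 days; 108 left).
−30 → Aug 31, 1685 (end of Aug, 31 days; 78 left).
−31 → Jul 31, 1685 (end of Jul, 31 days; 47 left).
−31 → Jun 30, 1685 (end of Jun, 30 days; 16 left).
−16 → Jun 14, 1685.

June 14, 1685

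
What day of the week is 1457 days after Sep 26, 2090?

Wednesday

Sep 26, 2090 is a Tuesday.
1457 mod 7 = 1, so 1457 days after a Tuesday is Tuesday + 1 = Wednesday.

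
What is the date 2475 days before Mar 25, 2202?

June 14, 2195

−365 (one year) → Mar 25, 2201 (2110 left).
−365 (one year) → Mar 25, 2200 (1745 left).
−365 (one year) → Mar 25, 2199 (1380 left).
−365 (one year) → Mar 25, 2198 (1015 left).
−365 (one year) → Mar 25, 2197 (650 left).
−365 (one year) → Mar 25, 2196 (285 left).
−25 → Feb 29, 2196 (end of Feb, 29 days; 260 left).
−29 → Jan 31, 2196 (end of Jan, 31 days; 231 left).
−31 → Dec 31, 2195 (end of Dec, 31 days; 200 left).
−31 → Nov 30, 2195 (end of Nov, 30 days; 169 left).
−30 → Oct 31, 2195 (end of Oct, 31 days; 139 left).
−31 → Sep 30, 2195 (end of Sep, 30 days; 108 left).
−30 → Aug 31, 2195 (end of Aug, 31 days; 78 left).
−31 → Jul 31, 2195 (end of Jul, 31 days; 47 left).
−31 → Jun 30, 2195 (end of Jun, 30 days; 16 left).
−16 → Jun 14, 2195.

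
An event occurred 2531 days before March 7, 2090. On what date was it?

April 2, 2083

−365 (one year) → Mar 7, 2089 (2166 left).
−365 (one year) → Mar 7, 2088 (1801 left).
−366 (one year; includes Feb 29, 2088) → Mar 7, 2087 (1435 left).
−365 (one year) → Mar 7, 2086 (1070 left).
−365 (one year) → Mar 7, 2085 (705 left).
−365 (one year) → Mar 7, 2084 (340 left).
−7 → Feb 29, 2084 (end of Feb, 29 days; 333 left).
−29 → Jan 31, 2084 (end of Jan, 31 days; 304 left).
−31 → Dec 31, 2083 (end of Dec, 31 days; 273 left).
−31 → Nov 30, 2083 (end of Nov, 30 days; 242 left).
−30 → Oct 31, 2083 (end of Oct, 31 days; 212 left).
−31 → Sep 30, 2083 (end of Sep, 30 days; 181 left).
−30 → Aug 31, 2083 (end of Aug, 31 days; 151 left).
−31 → Jul 31, 2083 (end of Jul, 31 days; 120 left).
−31 → Jun 30, 2083 (end of Jun, 30 days; 89 left).
−30 → May 31, 2083 (end of May, 31 days; 59 left).
−31 → Apr 30, 2083 (end of Apr, 30 days; 28 left).
−28 → Apr 2, 2083.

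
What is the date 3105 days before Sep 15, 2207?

−365 (one year) → Sep 15, 2206 (2740 left).
−365 (one year) → Sep 15, 2205 (2375 left).
−365 (one year) → Sep 15, 2204 (2010 left).
−366 (one year; includes Feb 29, 2204) → Sep 15, 2203 (1644 left).
−365 (one year) → Sep 15, 2202 (1279 left).
−365 (one year) → Sep 15, 2201 (914 left).
−365 (one year) → Sep 15, 2200 (549 left).
−365 (one year) → Sep 15, 2199 (184 left).
−15 → Aug 31, 2199 (end of Aug, 31 days; 169 left).
−31 → Jul 31, 2199 (end of Jul, 31 days; 138 left).
−31 → Jun 30, 2199 (end of Jun, 30 days; 107 left).
−30 → May 31, 2199 (end of May, 31 days; 77 left).
−31 → Apr 30, 2199 (end of Apr, 30 days; 46 left).
−30 → Mar 31, 2199 (end of Mar, 31 days; 16 left).
−16 → Mar 15, 2199.

March 15, 2199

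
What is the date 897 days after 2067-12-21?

+366 (one year; includes Feb 29, 2068) → Dec 21, 2068 (531 left).
+365 (one year) → Dec 21, 2069 (166 left).
Dec has 31 days: +11 → Jan 1, 2070 (155 left).
Jan has 31 days: +31 → Feb 1, 2070 (124 left).
Feb has 28 days: +28 → Mar 1, 2070 (96 left).
Mar has 31 days: +31 → Apr 1, 2070 (65 left).
Apr has 30 days: +30 → May 1, 2070 (35 left).
May has 31 days: +31 → Jun 1, 2070 (4 left).
+4 → Jun 5, 2070.

June 5, 2070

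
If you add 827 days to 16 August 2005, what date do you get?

November 21, 2007

+365 (one year) → Aug 16, 2006 (462 left).
+365 (one year) → Aug 16, 2007 (97 left).
Aug has 31 days: +16 → Sep 1, 2007 (81 left).
Sep has 30 days: +30 → Oct 1, 2007 (51 left).
Oct has 31 days: +31 → Nov 1, 2007 (20 left).
+20 → Nov 21, 2007.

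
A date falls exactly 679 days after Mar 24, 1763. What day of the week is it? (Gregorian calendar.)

First find the weekday of Mar 24, 1763. Doomsday rule: the anchor day for the 1700s is Sunday. For year 63: 63÷12 = 5 r 3, and 3÷4 = 0, so 5+3+0 = 8.
Sunday + 8 ≡ Monday — that's 1763's doomsday.
In March the doomsday date is Mar 14.
Mar 24 is 10 days after Mar 14; 10 mod 7 = 3, so Monday + 3 = Thursday.
679 mod 7 = 0, so 679 days after a Thursday is Thursday + 0 = Thursday.

Thursday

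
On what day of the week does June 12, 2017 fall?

Doomsday rule: the anchor day for the 2000s is Tuesday. For year 17: 17÷12 = 1 r 5, and 5÷4 = 1, so 1+5+1 = 7.
Tuesday + 7 ≡ Tuesday — that's 2017's doomsday.
In June the doomsday date is Jun 6.
Jun 12 is 6 days after Jun 6; 6 mod 7 = 6, so Tuesday + 6 = Monday.

Monday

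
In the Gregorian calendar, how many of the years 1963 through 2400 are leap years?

107

Multiples of 4 in [1963,2400]: 110.
Of those, multiples of 100: 5 (not leap unless ÷400).
Multiples of 400: 2.
Leap years = 110 − 5 + 2 = 107.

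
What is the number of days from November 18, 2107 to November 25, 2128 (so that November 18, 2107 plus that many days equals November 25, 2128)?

Nov 18, 2107 → Nov 18, 2108: 366 days (Feb 29, 2108 is in that span).
Nov 18, 2108 → Nov 18, 2109: 365 days.
Nov 18, 2109 → Nov 18, 2110: 365 days.
Nov 18, 2110 → Nov 18, 2111: 365 days.
Nov 18, 2111 → Nov 18, 2112: 366 days (Feb 29, 2112 is in that span).
Nov 18, 2112 → Nov 18, 2113: 365 days.
Nov 18, 2113 → Nov 18, 2114: 365 days.
Nov 18, 2114 → Nov 18, 2115: 365 days.
Nov 18, 2115 → Nov 18, 2116: 366 days (Feb 29, 2116 is in that span).
Nov 18, 2116 → Nov 18, 2117: 365 days.
Nov 18, 2117 → Nov 18, 2118: 365 days.
Nov 18, 2118 → Nov 18, 2119: 365 days.
Nov 18, 2119 → Nov 18, 2120: 366 days (Feb 29, 2120 is in that span).
Nov 18, 2120 → Nov 18, 2121: 365 days.
Nov 18, 2121 → Nov 18, 2122: 365 days.
Nov 18, 2122 → Nov 18, 2123: 365 days.
Nov 18, 2123 → Nov 18, 2124: 366 days (Feb 29, 2124 is in that span).
Nov 18, 2124 → Nov 18, 2125: 365 days.
Nov 18, 2125 → Nov 18, 2126: 365 days.
Nov 18, 2126 → Nov 18, 2127: 365 days.
Nov 18, 2127 → Dec 18, 2127: 30 days (November has 30).
Dec 18, 2127 → Jan 18, 2128: 31 days (December has 31).
Jan 18, 2128 → Feb 18, 2128: 31 days (January has 31).
Feb 18, 2128 → Mar 18, 2128: 29 days (February has 29).
Mar 18, 2128 → Apr 18, 2128: 31 days (March has 31).
Apr 18, 2128 → May 18, 2128: 30 days (April has 30).
May 18, 2128 → Jun 18, 2128: 31 days (May has 31).
Jun 18, 2128 → Jul 18, 2128: 30 days (June has 30).
Jul 18, 2128 → Aug 18, 2128: 31 days (July has 31).
Aug 18, 2128 → Sep 18, 2128: 31 days (August has 31).
Sep 18, 2128 → Oct 18, 2128: 30 days (September has 30).
Oct 18, 2128 → Nov 18, 2128: 31 days (October has 31).
Nov 18, 2128 → Nov 25, 2128: 7 days.
Total: 7678 days.

7678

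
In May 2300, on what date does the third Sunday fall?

May 1, 2300 is a Tuesday.
The first Sunday is therefore May 6 (5 days later).
The third Sunday is 6 + 2×7 = May 20.

May 20, 2300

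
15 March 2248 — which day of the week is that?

Wednesday

Doomsday rule: the anchor day for the 2200s is Friday. For year 48: 48÷12 = 4 r 0, and 0÷4 = 0, so 4+0+0 = 4.
Friday + 4 ≡ Tuesday — that's 2248's doomsday.
In March the doomsday date is Mar 14.
Mar 15 is 1 day after Mar 14; 1 mod 7 = 1, so Tuesday + 1 = Wednesday.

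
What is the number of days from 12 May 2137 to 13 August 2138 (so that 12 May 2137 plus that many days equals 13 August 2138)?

458

May 12, 2137 → May 12, 2138: 365 days.
May 12, 2138 → Jun 12, 2138: 31 days (May has 31).
Jun 12, 2138 → Jul 12, 2138: 30 days (June has 30).
Jul 12, 2138 → Aug 12, 2138: 31 days (July has 31).
Aug 12, 2138 → Aug 13, 2138: 1 days.
Total: 458 days.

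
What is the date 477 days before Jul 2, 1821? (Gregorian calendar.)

March 12, 1820

−365 (one year) → Jul 2, 1820 (112 left).
−2 → Jun 30, 1820 (end of Jun, 30 days; 110 left).
−30 → May 31, 1820 (end of May, 31 days; 80 left).
−31 → Apr 30, 1820 (end of Apr, 30 days; 49 left).
−30 → Mar 31, 1820 (end of Mar, 31 days; 19 left).
−19 → Mar 12, 1820.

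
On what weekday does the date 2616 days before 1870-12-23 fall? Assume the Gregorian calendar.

First find the weekday of Dec 23, 1870. Doomsday rule: the anchor day for the 1800s is Friday. For year 70: 70÷12 = 5 r 10, and 10÷4 = 2, so 5+10+2 = 17.
Friday + 17 ≡ Monday — that's 1870's doomsday.
In December the doomsday date is Dec 12.
Dec 23 is 11 days after Dec 12; 11 mod 7 = 4, so Monday + 4 = Friday.
2616 mod 7 = 5, so 2616 days before a Friday is Friday − 5 = Sunday.

Sunday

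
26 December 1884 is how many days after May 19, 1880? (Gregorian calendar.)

May 19, 1880 → May 19, 1881: 365 days.
May 19, 1881 → May 19, 1882: 365 days.
May 19, 1882 → May 19, 1883: 365 days.
May 19, 1883 → May 19, 1884: 366 days (Feb 29, 1884 is in that span).
May 19, 1884 → Jun 19, 1884: 31 days (May has 31).
Jun 19, 1884 → Jul 19, 1884: 30 days (June has 30).
Jul 19, 1884 → Aug 19, 1884: 31 days (July has 31).
Aug 19, 1884 → Sep 19, 1884: 31 days (August has 31).
Sep 19, 1884 → Oct 19, 1884: 30 days (September has 30).
Oct 19, 1884 → Nov 19, 1884: 31 days (October has 31).
Nov 19, 1884 → Dec 19, 1884: 30 days (November has 30).
Dec 19, 1884 → Dec 26, 1884: 7 days.
Total: 1682 days.

1682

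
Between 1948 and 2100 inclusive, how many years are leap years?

Multiples of 4 in [1948,2100]: 39.
Of those, multiples of 100: 2 (not leap unless ÷400).
Multiples of 400: 1.
Leap years = 39 − 2 + 1 = 38.

38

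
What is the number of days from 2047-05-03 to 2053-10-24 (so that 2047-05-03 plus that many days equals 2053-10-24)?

2366

May 3, 2047 → May 3, 2048: 366 days (Feb 29, 2048 is in that span).
May 3, 2048 → May 3, 2049: 365 days.
May 3, 2049 → May 3, 2050: 365 days.
May 3, 2050 → May 3, 2051: 365 days.
May 3, 2051 → May 3, 2052: 366 days (Feb 29, 2052 is in that span).
May 3, 2052 → May 3, 2053: 365 days.
May 3, 2053 → Jun 3, 2053: 31 days (May has 31).
Jun 3, 2053 → Jul 3, 2053: 30 days (June has 30).
Jul 3, 2053 → Aug 3, 2053: 31 days (July has 31).
Aug 3, 2053 → Sep 3, 2053: 31 days (August has 31).
Sep 3, 2053 → Oct 3, 2053: 30 days (September has 30).
Oct 3, 2053 → Oct 24, 2053: 21 days.
Total: 2366 days.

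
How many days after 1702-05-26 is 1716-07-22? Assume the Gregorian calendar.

5171

May 26, 1702 → May 26, 1703: 365 days.
May 26, 1703 → May 26, 1704: 366 days (Feb 29, 1704 is in that span).
May 26, 1704 → May 26, 1705: 365 days.
May 26, 1705 → May 26, 1706: 365 days.
May 26, 1706 → May 26, 1707: 365 days.
May 26, 1707 → May 26, 1708: 366 days (Feb 29, 1708 is in that span).
May 26, 1708 → May 26, 1709: 365 days.
May 26, 1709 → May 26, 1710: 365 days.
May 26, 1710 → May 26, 1711: 365 days.
May 26, 1711 → May 26, 1712: 366 days (Feb 29, 1712 is in that span).
May 26, 1712 → May 26, 1713: 365 days.
May 26, 1713 → May 26, 1714: 365 days.
May 26, 1714 → May 26, 1715: 365 days.
May 26, 1715 → May 26, 1716: 366 days (Feb 29, 1716 is in that span).
May 26, 1716 → Jun 26, 1716: 31 days (May has 31).
Jun 26, 1716 → Jul 22, 1716: 26 days.
Total: 5171 days.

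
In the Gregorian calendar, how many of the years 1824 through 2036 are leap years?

53

Multiples of 4 in [1824,2036]: 54.
Of those, multiples of 100: 2 (not leap unless ÷400).
Multiples of 400: 1.
Leap years = 54 − 2 + 1 = 53.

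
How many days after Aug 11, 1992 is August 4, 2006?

5106

Aug 11, 1992 → Aug 11, 1993: 365 days.
Aug 11, 1993 → Aug 11, 1994: 365 days.
Aug 11, 1994 → Aug 11, 1995: 365 days.
Aug 11, 1995 → Aug 11, 1996: 366 days (Feb 29, 1996 is in that span).
Aug 11, 1996 → Aug 11, 1997: 365 days.
Aug 11, 1997 → Aug 11, 1998: 365 days.
Aug 11, 1998 → Aug 11, 1999: 365 days.
Aug 11, 1999 → Aug 11, 2000: 366 days (Feb 29, 2000 is in that span).
Aug 11, 2000 → Aug 11, 2001: 365 days.
Aug 11, 2001 → Aug 11, 2002: 365 days.
Aug 11, 2002 → Aug 11, 2003: 365 days.
Aug 11, 2003 → Aug 11, 2004: 366 days (Feb 29, 2004 is in that span).
Aug 11, 2004 → Aug 11, 2005: 365 days.
Aug 11, 2005 → Sep 11, 2005: 31 days (August has 31).
Sep 11, 2005 → Oct 11, 2005: 30 days (September has 30).
Oct 11, 2005 → Nov 11, 2005: 31 days (October has 31).
Nov 11, 2005 → Dec 11, 2005: 30 days (November has 30).
Dec 11, 2005 → Jan 11, 2006: 31 days (December has 31).
Jan 11, 2006 → Feb 11, 2006: 31 days (January has 31).
Feb 11, 2006 → Mar 11, 2006: 28 days (February has 28).
Mar 11, 2006 → Apr 11, 2006: 31 days (March has 31).
Apr 11, 2006 → May 11, 2006: 30 days (April has 30).
May 11, 2006 → Jun 11, 2006: 31 days (May has 31).
Jun 11, 2006 → Jul 11, 2006: 30 days (June has 30).
Jul 11, 2006 → Aug 4, 2006: 24 days.
Total: 5106 days.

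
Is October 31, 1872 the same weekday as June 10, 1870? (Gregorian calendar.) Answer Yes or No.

No

From Jun 10, 1870 to Oct 31, 1872 is 874 days.
874 mod 7 = 6, so they are different weekdays.
(Jun 10, 1870 is a Friday; Oct 31, 1872 is a Thursday.)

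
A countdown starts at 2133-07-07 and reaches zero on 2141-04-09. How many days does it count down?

2833

Jul 7, 2133 → Jul 7, 2134: 365 days.
Jul 7, 2134 → Jul 7, 2135: 365 days.
Jul 7, 2135 → Jul 7, 2136: 366 days (Feb 29, 2136 is in that span).
Jul 7, 2136 → Jul 7, 2137: 365 days.
Jul 7, 2137 → Jul 7, 2138: 365 days.
Jul 7, 2138 → Jul 7, 2139: 365 days.
Jul 7, 2139 → Jul 7, 2140: 366 days (Feb 29, 2140 is in that span).
Jul 7, 2140 → Aug 7, 2140: 31 days (July has 31).
Aug 7, 2140 → Sep 7, 2140: 31 days (August has 31).
Sep 7, 2140 → Oct 7, 2140: 30 days (September has 30).
Oct 7, 2140 → Nov 7, 2140: 31 days (October has 31).
Nov 7, 2140 → Dec 7, 2140: 30 days (November has 30).
Dec 7, 2140 → Jan 7, 2141: 31 days (December has 31).
Jan 7, 2141 → Feb 7, 2141: 31 days (January has 31).
Feb 7, 2141 → Mar 7, 2141: 28 days (February has 28).
Mar 7, 2141 → Apr 7, 2141: 31 days (March has 31).
Apr 7, 2141 → Apr 9, 2141: 2 days.
Total: 2833 days.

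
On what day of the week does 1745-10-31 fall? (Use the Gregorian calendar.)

Sunday

Doomsday rule: the anchor day for the 1700s is Sunday. For year 45: 45÷12 = 3 r 9, and 9÷4 = 2, so 3+9+2 = 14.
Sunday + 14 ≡ Sunday — that's 1745's doomsday.
In October the doomsday date is Oct 10.
Oct 31 is 21 days after Oct 10; 21 mod 7 = 0, so Sunday + 0 = Sunday.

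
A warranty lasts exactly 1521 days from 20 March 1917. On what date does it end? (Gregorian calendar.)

May 19, 1921

+365 (one year) → Mar 20, 1918 (1156 left).
+365 (one year) → Mar 20, 1919 (791 left).
+366 (one year; includes Feb 29, 1920) → Mar 20, 1920 (425 left).
+365 (one year) → Mar 20, 1921 (60 left).
Mar has 31 days: +12 → Apr 1, 1921 (48 left).
Apr has 30 days: +30 → May 1, 1921 (18 left).
+18 → May 19, 1921.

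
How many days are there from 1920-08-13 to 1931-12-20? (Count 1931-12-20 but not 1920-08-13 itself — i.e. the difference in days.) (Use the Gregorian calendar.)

Aug 13, 1920 → Aug 13, 1921: 365 days.
Aug 13, 1921 → Aug 13, 1922: 365 days.
Aug 13, 1922 → Aug 13, 1923: 365 days.
Aug 13, 1923 → Aug 13, 1924: 366 days (Feb 29, 1924 is in that span).
Aug 13, 1924 → Aug 13, 1925: 365 days.
Aug 13, 1925 → Aug 13, 1926: 365 days.
Aug 13, 1926 → Aug 13, 1927: 365 days.
Aug 13, 1927 → Aug 13, 1928: 366 days (Feb 29, 1928 is in that span).
Aug 13, 1928 → Aug 13, 1929: 365 days.
Aug 13, 1929 → Aug 13, 1930: 365 days.
Aug 13, 1930 → Aug 13, 1931: 365 days.
Aug 13, 1931 → Sep 13, 1931: 31 days (August has 31).
Sep 13, 1931 → Oct 13, 1931: 30 days (September has 30).
Oct 13, 1931 → Nov 13, 1931: 31 days (October has 31).
Nov 13, 1931 → Dec 13, 1931: 30 days (November has 30).
Dec 13, 1931 → Dec 20, 1931: 7 days.
Total: 4146 days.

4146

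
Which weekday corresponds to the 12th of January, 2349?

Doomsday rule: the anchor day for the 2300s is Wednesday. For year 49: 49÷12 = 4 r 1, and 1÷4 = 0, so 4+1+0 = 5.
Wednesday + 5 ≡ Monday — that's 2349's doomsday.
In January the doomsday date is Jan 3 (2349 is not a leap year).
Jan 12 is 9 days after Jan 3; 9 mod 7 = 2, so Monday + 2 = Wednesday.

Wednesday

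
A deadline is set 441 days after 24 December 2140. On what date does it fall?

+365 (one year) → Dec 24, 2141 (76 left).
Dec has 31 days: +8 → Jan 1, 2142 (68 left).
Jan has 31 days: +31 → Feb 1, 2142 (37 left).
Feb has 28 days: +28 → Mar 1, 2142 (9 left).
+9 → Mar 10, 2142.

March 10, 2142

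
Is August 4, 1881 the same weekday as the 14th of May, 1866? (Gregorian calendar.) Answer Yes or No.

No

From May 14, 1866 to Aug 4, 1881 is 5561 days.
5561 mod 7 = 3, so they are different weekdays.
(May 14, 1866 is a Monday; Aug 4, 1881 is a Thursday.)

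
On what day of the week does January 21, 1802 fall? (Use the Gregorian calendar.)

Doomsday rule: the anchor day for the 1800s is Friday. For year 02: 2÷12 = 0 r 2, and 2÷4 = 0, so 0+2+0 = 2.
Friday + 2 ≡ Sunday — that's 1802's doomsday.
In January the doomsday date is Jan 3 (1802 is not a leap year).
Jan 21 is 18 days after Jan 3; 18 mod 7 = 4, so Sunday + 4 = Thursday.

Thursday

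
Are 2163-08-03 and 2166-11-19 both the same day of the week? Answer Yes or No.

From Aug 3, 2163 to Nov 19, 2166 is 1204 days.
1204 mod 7 = 0, so they are the same weekday.
(Aug 3, 2163 is a Wednesday; Nov 19, 2166 is a Wednesday.)

Yes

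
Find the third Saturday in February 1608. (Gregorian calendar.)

February 16, 1608

February 1, 1608 is a Friday.
The first Saturday is therefore February 2 (1 days later).
The third Saturday is 2 + 2×7 = February 16.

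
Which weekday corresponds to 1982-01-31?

Doomsday rule: the anchor day for the 1900s is Wednesday. For year 82: 82÷12 = 6 r 10, and 10÷4 = 2, so 6+10+2 = 18.
Wednesday + 18 ≡ Sunday — that's 1982's doomsday.
In January the doomsday date is Jan 3 (1982 is not a leap year).
Jan 31 is 28 days after Jan 3; 28 mod 7 = 0, so Sunday + 0 = Sunday.

Sunday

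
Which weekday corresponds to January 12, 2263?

Doomsday rule: the anchor day for the 2200s is Friday. For year 63: 63÷12 = 5 r 3, and 3÷4 = 0, so 5+3+0 = 8.
Friday + 8 ≡ Saturday — that's 2263's doomsday.
In January the doomsday date is Jan 3 (2263 is not a leap year).
Jan 12 is 9 days after Jan 3; 9 mod 7 = 2, so Saturday + 2 = Monday.

Monday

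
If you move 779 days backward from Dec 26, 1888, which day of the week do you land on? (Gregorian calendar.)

Monday

Dec 26, 1888 is a Wednesday.
779 mod 7 = 2, so 779 days before a Wednesday is Wednesday − 2 = Monday.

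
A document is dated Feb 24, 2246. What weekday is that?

Tuesday

Doomsday rule: the anchor day for the 2200s is Friday. For year 46: 46÷12 = 3 r 10, and 10÷4 = 2, so 3+10+2 = 15.
Friday + 15 ≡ Saturday — that's 2246's doomsday.
In February the doomsday date is Feb 28 (2246 is not a leap year).
Feb 24 is 4 days before Feb 28; 4 mod 7 = 4, so Saturday − 4 = Tuesday.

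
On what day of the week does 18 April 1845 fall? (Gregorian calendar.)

January 1, 1845 is a Wednesday.
Jan 1, 1845 → Feb 1, 1845: 31 days (January has 31).
Feb 1, 1845 → Mar 1, 1845: 28 days (February has 28).
Mar 1, 1845 → Apr 1, 1845: 31 days (March has 31).
Apr 1, 1845 → Apr 18, 1845: 17 days.
Total: 107 days.
107 mod 7 = 2, so Wednesday + 2 = Friday.

Friday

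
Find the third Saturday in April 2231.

April 16, 2231

April 1, 2231 is a Friday.
The first Saturday is therefore April 2 (1 days later).
The third Saturday is 2 + 2×7 = April 16.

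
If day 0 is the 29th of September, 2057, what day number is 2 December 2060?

1160

Sep 29, 2057 → Sep 29, 2058: 365 days.
Sep 29, 2058 → Sep 29, 2059: 365 days.
Sep 29, 2059 → Sep 29, 2060: 366 days (Feb 29, 2060 is in that span).
Sep 29, 2060 → Oct 29, 2060: 30 days (September has 30).
Oct 29, 2060 → Nov 29, 2060: 31 days (October has 31).
Nov 29, 2060 → Dec 2, 2060: 3 days.
Total: 1160 days.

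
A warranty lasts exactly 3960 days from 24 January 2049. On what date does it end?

+365 (one year) → Jan 24, 2050 (3595 left).
+365 (one year) → Jan 24, 2051 (3230 left).
+365 (one year) → Jan 24, 2052 (2865 left).
+366 (one year; includes Feb 29, 2052) → Jan 24, 2053 (2499 left).
+365 (one year) → Jan 24, 2054 (2134 left).
+365 (one year) → Jan 24, 2055 (1769 left).
+365 (one year) → Jan 24, 2056 (1404 left).
+366 (one year; includes Feb 29, 2056) → Jan 24, 2057 (1038 left).
+365 (one year) → Jan 24, 2058 (673 left).
+365 (one year) → Jan 24, 2059 (308 left).
Jan has 31 days: +8 → Feb 1, 2059 (300 left).
Feb has 28 days: +28 → Mar 1, 2059 (272 left).
Mar has 31 days: +31 → Apr 1, 2059 (241 left).
Apr has 30 days: +30 → May 1, 2059 (211 left).
May has 31 days: +31 → Jun 1, 2059 (180 left).
Jun has 30 days: +30 → Jul 1, 2059 (150 left).
Jul has 31 days: +31 → Aug 1, 2059 (119 left).
Aug has 31 days: +31 → Sep 1, 2059 (88 left).
Sep has 30 days: +30 → Oct 1, 2059 (58 left).
Oct has 31 days: +31 → Nov 1, 2059 (27 left).
+27 → Nov 28, 2059.

November 28, 2059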